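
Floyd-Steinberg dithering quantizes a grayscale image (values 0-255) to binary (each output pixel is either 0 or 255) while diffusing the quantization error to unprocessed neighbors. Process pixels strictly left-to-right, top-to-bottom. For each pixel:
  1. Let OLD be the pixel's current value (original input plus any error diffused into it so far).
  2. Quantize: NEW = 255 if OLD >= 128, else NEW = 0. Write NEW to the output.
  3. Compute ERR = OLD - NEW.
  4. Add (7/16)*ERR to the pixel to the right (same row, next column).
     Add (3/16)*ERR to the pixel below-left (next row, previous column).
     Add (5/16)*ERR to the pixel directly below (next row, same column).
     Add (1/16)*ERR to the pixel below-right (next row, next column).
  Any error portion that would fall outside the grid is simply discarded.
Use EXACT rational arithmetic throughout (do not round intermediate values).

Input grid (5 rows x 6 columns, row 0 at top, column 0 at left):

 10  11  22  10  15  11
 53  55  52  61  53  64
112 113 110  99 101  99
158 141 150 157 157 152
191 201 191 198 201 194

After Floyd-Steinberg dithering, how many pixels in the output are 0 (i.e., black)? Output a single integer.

Answer: 17

Derivation:
(0,0): OLD=10 → NEW=0, ERR=10
(0,1): OLD=123/8 → NEW=0, ERR=123/8
(0,2): OLD=3677/128 → NEW=0, ERR=3677/128
(0,3): OLD=46219/2048 → NEW=0, ERR=46219/2048
(0,4): OLD=815053/32768 → NEW=0, ERR=815053/32768
(0,5): OLD=11472539/524288 → NEW=0, ERR=11472539/524288
(1,0): OLD=7553/128 → NEW=0, ERR=7553/128
(1,1): OLD=93831/1024 → NEW=0, ERR=93831/1024
(1,2): OLD=3481875/32768 → NEW=0, ERR=3481875/32768
(1,3): OLD=15859671/131072 → NEW=0, ERR=15859671/131072
(1,4): OLD=1000120933/8388608 → NEW=0, ERR=1000120933/8388608
(1,5): OLD=16717237811/134217728 → NEW=0, ERR=16717237811/134217728
(2,0): OLD=2418621/16384 → NEW=255, ERR=-1759299/16384
(2,1): OLD=62006511/524288 → NEW=0, ERR=62006511/524288
(2,2): OLD=1873699981/8388608 → NEW=255, ERR=-265395059/8388608
(2,3): OLD=10198303589/67108864 → NEW=255, ERR=-6914456731/67108864
(2,4): OLD=266495145391/2147483648 → NEW=0, ERR=266495145391/2147483648
(2,5): OLD=6860490099897/34359738368 → NEW=255, ERR=-1901243183943/34359738368
(3,0): OLD=1229931757/8388608 → NEW=255, ERR=-909163283/8388608
(3,1): OLD=7912065641/67108864 → NEW=0, ERR=7912065641/67108864
(3,2): OLD=96511696971/536870912 → NEW=255, ERR=-40390385589/536870912
(3,3): OLD=3888779351393/34359738368 → NEW=0, ERR=3888779351393/34359738368
(3,4): OLD=62804399236673/274877906944 → NEW=255, ERR=-7289467034047/274877906944
(3,5): OLD=575538451701807/4398046511104 → NEW=255, ERR=-545963408629713/4398046511104
(4,0): OLD=192454353987/1073741824 → NEW=255, ERR=-81349811133/1073741824
(4,1): OLD=3157955065575/17179869184 → NEW=255, ERR=-1222911576345/17179869184
(4,2): OLD=90674990657669/549755813888 → NEW=255, ERR=-49512741883771/549755813888
(4,3): OLD=1621043016274809/8796093022208 → NEW=255, ERR=-621960704388231/8796093022208
(4,4): OLD=20487942565434121/140737488355328 → NEW=255, ERR=-15400116965174519/140737488355328
(4,5): OLD=237961992596530335/2251799813685248 → NEW=0, ERR=237961992596530335/2251799813685248
Output grid:
  Row 0: ......  (6 black, running=6)
  Row 1: ......  (6 black, running=12)
  Row 2: #.##.#  (2 black, running=14)
  Row 3: #.#.##  (2 black, running=16)
  Row 4: #####.  (1 black, running=17)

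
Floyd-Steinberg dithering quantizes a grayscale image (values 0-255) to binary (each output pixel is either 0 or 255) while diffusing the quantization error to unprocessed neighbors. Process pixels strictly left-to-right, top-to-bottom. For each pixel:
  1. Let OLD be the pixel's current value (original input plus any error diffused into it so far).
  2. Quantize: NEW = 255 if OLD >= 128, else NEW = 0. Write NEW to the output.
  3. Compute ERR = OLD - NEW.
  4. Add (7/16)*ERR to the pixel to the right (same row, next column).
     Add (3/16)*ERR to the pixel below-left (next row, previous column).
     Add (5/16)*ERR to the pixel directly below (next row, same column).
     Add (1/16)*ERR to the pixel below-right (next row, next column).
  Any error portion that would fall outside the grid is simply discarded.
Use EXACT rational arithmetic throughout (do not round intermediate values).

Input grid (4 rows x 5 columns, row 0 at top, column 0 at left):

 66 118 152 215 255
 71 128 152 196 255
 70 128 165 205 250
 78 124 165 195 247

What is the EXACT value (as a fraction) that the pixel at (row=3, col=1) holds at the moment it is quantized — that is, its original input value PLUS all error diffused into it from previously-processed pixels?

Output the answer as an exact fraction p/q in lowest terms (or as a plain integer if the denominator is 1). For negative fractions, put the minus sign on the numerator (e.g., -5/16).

Answer: 13098813301/67108864

Derivation:
(0,0): OLD=66 → NEW=0, ERR=66
(0,1): OLD=1175/8 → NEW=255, ERR=-865/8
(0,2): OLD=13401/128 → NEW=0, ERR=13401/128
(0,3): OLD=534127/2048 → NEW=255, ERR=11887/2048
(0,4): OLD=8439049/32768 → NEW=255, ERR=83209/32768
(1,0): OLD=9133/128 → NEW=0, ERR=9133/128
(1,1): OLD=152763/1024 → NEW=255, ERR=-108357/1024
(1,2): OLD=4350039/32768 → NEW=255, ERR=-4005801/32768
(1,3): OLD=19837771/131072 → NEW=255, ERR=-13585589/131072
(1,4): OLD=442099585/2097152 → NEW=255, ERR=-92674175/2097152
(2,0): OLD=1187129/16384 → NEW=0, ERR=1187129/16384
(2,1): OLD=56712195/524288 → NEW=0, ERR=56712195/524288
(2,2): OLD=1242135753/8388608 → NEW=255, ERR=-896959287/8388608
(2,3): OLD=14750955595/134217728 → NEW=0, ERR=14750955595/134217728
(2,4): OLD=596560222029/2147483648 → NEW=255, ERR=48951891789/2147483648
(3,0): OLD=1014388649/8388608 → NEW=0, ERR=1014388649/8388608
(3,1): OLD=13098813301/67108864 → NEW=255, ERR=-4013947019/67108864
Target (3,1): original=124, with diffused error = 13098813301/67108864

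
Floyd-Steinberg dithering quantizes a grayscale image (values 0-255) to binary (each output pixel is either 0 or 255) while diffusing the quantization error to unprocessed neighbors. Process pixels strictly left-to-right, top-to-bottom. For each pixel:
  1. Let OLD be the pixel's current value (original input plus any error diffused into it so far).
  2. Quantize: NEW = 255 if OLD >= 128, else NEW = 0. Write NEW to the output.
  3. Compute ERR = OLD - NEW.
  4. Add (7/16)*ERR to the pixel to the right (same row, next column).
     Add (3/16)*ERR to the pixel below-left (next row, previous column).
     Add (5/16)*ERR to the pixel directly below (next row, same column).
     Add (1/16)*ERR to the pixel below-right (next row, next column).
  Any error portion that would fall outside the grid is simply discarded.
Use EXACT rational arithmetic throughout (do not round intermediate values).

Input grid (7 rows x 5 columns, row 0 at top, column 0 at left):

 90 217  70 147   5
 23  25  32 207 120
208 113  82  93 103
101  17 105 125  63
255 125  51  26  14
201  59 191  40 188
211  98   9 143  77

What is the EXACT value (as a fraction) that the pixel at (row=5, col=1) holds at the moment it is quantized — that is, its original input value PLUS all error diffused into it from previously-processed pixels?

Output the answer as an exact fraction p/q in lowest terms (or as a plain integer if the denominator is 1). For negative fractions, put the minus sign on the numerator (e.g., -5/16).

(0,0): OLD=90 → NEW=0, ERR=90
(0,1): OLD=2051/8 → NEW=255, ERR=11/8
(0,2): OLD=9037/128 → NEW=0, ERR=9037/128
(0,3): OLD=364315/2048 → NEW=255, ERR=-157925/2048
(0,4): OLD=-941635/32768 → NEW=0, ERR=-941635/32768
(1,0): OLD=6577/128 → NEW=0, ERR=6577/128
(1,1): OLD=68375/1024 → NEW=0, ERR=68375/1024
(1,2): OLD=2257827/32768 → NEW=0, ERR=2257827/32768
(1,3): OLD=27796743/131072 → NEW=255, ERR=-5626617/131072
(1,4): OLD=183332021/2097152 → NEW=0, ERR=183332021/2097152
(2,0): OLD=3876077/16384 → NEW=255, ERR=-301843/16384
(2,1): OLD=74415935/524288 → NEW=255, ERR=-59277505/524288
(2,2): OLD=421038077/8388608 → NEW=0, ERR=421038077/8388608
(2,3): OLD=16406985767/134217728 → NEW=0, ERR=16406985767/134217728
(2,4): OLD=388944307025/2147483648 → NEW=255, ERR=-158664023215/2147483648
(3,0): OLD=621122013/8388608 → NEW=0, ERR=621122013/8388608
(3,1): OLD=1497962841/67108864 → NEW=0, ERR=1497962841/67108864
(3,2): OLD=314186224995/2147483648 → NEW=255, ERR=-233422105245/2147483648
(3,3): OLD=450670637339/4294967296 → NEW=0, ERR=450670637339/4294967296
(3,4): OLD=6422404808135/68719476736 → NEW=0, ERR=6422404808135/68719476736
(4,0): OLD=303142934163/1073741824 → NEW=255, ERR=29338769043/1073741824
(4,1): OLD=4404125036755/34359738368 → NEW=255, ERR=-4357608247085/34359738368
(4,2): OLD=-9556427370179/549755813888 → NEW=0, ERR=-9556427370179/549755813888
(4,3): OLD=544614291335635/8796093022208 → NEW=0, ERR=544614291335635/8796093022208
(4,4): OLD=10815937418800709/140737488355328 → NEW=0, ERR=10815937418800709/140737488355328
(5,0): OLD=102122296897113/549755813888 → NEW=255, ERR=-38065435644327/549755813888
(5,1): OLD=-54872526663669/4398046511104 → NEW=0, ERR=-54872526663669/4398046511104
Target (5,1): original=59, with diffused error = -54872526663669/4398046511104

Answer: -54872526663669/4398046511104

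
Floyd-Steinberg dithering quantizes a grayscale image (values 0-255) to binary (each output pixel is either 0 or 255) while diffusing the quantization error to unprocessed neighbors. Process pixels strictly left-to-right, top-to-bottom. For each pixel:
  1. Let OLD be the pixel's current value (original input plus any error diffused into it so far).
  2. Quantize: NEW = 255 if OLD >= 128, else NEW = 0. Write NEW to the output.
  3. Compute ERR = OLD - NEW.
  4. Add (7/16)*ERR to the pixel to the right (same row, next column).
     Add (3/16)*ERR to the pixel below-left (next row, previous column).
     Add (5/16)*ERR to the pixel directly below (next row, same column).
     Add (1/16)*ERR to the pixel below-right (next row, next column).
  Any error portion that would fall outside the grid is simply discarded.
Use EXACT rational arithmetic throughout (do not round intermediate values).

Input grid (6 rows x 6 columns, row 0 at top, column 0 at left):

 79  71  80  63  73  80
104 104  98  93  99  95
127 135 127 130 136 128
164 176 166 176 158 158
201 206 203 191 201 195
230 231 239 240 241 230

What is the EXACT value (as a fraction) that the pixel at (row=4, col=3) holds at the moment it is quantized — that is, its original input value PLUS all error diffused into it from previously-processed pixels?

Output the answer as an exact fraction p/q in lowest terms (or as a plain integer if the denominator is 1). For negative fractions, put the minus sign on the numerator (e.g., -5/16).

Answer: 2510005711098787/17592186044416

Derivation:
(0,0): OLD=79 → NEW=0, ERR=79
(0,1): OLD=1689/16 → NEW=0, ERR=1689/16
(0,2): OLD=32303/256 → NEW=0, ERR=32303/256
(0,3): OLD=484169/4096 → NEW=0, ERR=484169/4096
(0,4): OLD=8173311/65536 → NEW=0, ERR=8173311/65536
(0,5): OLD=141099257/1048576 → NEW=255, ERR=-126287623/1048576
(1,0): OLD=38011/256 → NEW=255, ERR=-27269/256
(1,1): OLD=243677/2048 → NEW=0, ERR=243677/2048
(1,2): OLD=14303137/65536 → NEW=255, ERR=-2408543/65536
(1,3): OLD=38045197/262144 → NEW=255, ERR=-28801523/262144
(1,4): OLD=1253451015/16777216 → NEW=0, ERR=1253451015/16777216
(1,5): OLD=26264883201/268435456 → NEW=0, ERR=26264883201/268435456
(2,0): OLD=3801807/32768 → NEW=0, ERR=3801807/32768
(2,1): OLD=219564885/1048576 → NEW=255, ERR=-47821995/1048576
(2,2): OLD=1382413375/16777216 → NEW=0, ERR=1382413375/16777216
(2,3): OLD=19250390791/134217728 → NEW=255, ERR=-14975129849/134217728
(2,4): OLD=524041705621/4294967296 → NEW=0, ERR=524041705621/4294967296
(2,5): OLD=14886459077475/68719476736 → NEW=255, ERR=-2637007490205/68719476736
(3,0): OLD=3216286559/16777216 → NEW=255, ERR=-1061903521/16777216
(3,1): OLD=21039660659/134217728 → NEW=255, ERR=-13185859981/134217728
(3,2): OLD=134215597897/1073741824 → NEW=0, ERR=134215597897/1073741824
(3,3): OLD=15382666811675/68719476736 → NEW=255, ERR=-2140799756005/68719476736
(3,4): OLD=92541143196475/549755813888 → NEW=255, ERR=-47646589344965/549755813888
(3,5): OLD=1017853610805397/8796093022208 → NEW=0, ERR=1017853610805397/8796093022208
(4,0): OLD=349610492465/2147483648 → NEW=255, ERR=-197997837775/2147483648
(4,1): OLD=5306622377597/34359738368 → NEW=255, ERR=-3455110906243/34359738368
(4,2): OLD=204604739499879/1099511627776 → NEW=255, ERR=-75770725583001/1099511627776
(4,3): OLD=2510005711098787/17592186044416 → NEW=255, ERR=-1976001730227293/17592186044416
Target (4,3): original=191, with diffused error = 2510005711098787/17592186044416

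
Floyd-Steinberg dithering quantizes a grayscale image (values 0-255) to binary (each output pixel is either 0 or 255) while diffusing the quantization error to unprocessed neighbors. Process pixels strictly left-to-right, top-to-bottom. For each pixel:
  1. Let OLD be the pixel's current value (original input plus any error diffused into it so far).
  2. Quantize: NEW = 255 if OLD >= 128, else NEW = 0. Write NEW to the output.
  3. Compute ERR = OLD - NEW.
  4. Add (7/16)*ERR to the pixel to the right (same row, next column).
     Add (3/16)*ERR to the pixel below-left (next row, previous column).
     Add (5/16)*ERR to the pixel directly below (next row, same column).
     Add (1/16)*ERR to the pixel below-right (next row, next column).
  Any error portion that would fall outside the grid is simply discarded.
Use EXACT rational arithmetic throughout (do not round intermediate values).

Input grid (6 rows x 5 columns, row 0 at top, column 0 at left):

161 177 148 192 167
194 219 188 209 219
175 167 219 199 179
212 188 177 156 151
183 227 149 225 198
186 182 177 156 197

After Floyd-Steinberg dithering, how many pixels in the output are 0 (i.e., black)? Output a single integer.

Answer: 7

Derivation:
(0,0): OLD=161 → NEW=255, ERR=-94
(0,1): OLD=1087/8 → NEW=255, ERR=-953/8
(0,2): OLD=12273/128 → NEW=0, ERR=12273/128
(0,3): OLD=479127/2048 → NEW=255, ERR=-43113/2048
(0,4): OLD=5170465/32768 → NEW=255, ERR=-3185375/32768
(1,0): OLD=18213/128 → NEW=255, ERR=-14427/128
(1,1): OLD=148035/1024 → NEW=255, ERR=-113085/1024
(1,2): OLD=5185727/32768 → NEW=255, ERR=-3170113/32768
(1,3): OLD=19380531/131072 → NEW=255, ERR=-14042829/131072
(1,4): OLD=294509753/2097152 → NEW=255, ERR=-240264007/2097152
(2,0): OLD=1950865/16384 → NEW=0, ERR=1950865/16384
(2,1): OLD=83570955/524288 → NEW=255, ERR=-50122485/524288
(2,2): OLD=1006225249/8388608 → NEW=0, ERR=1006225249/8388608
(2,3): OLD=25564482323/134217728 → NEW=255, ERR=-8661038317/134217728
(2,4): OLD=232507965637/2147483648 → NEW=0, ERR=232507965637/2147483648
(3,0): OLD=1940155841/8388608 → NEW=255, ERR=-198939199/8388608
(3,1): OLD=11924039149/67108864 → NEW=255, ERR=-5188721171/67108864
(3,2): OLD=349146058111/2147483648 → NEW=255, ERR=-198462272129/2147483648
(3,3): OLD=529139721975/4294967296 → NEW=0, ERR=529139721975/4294967296
(3,4): OLD=16128545471187/68719476736 → NEW=255, ERR=-1394921096493/68719476736
(4,0): OLD=172971022319/1073741824 → NEW=255, ERR=-100833142801/1073741824
(4,1): OLD=4911485971631/34359738368 → NEW=255, ERR=-3850247312209/34359738368
(4,2): OLD=49127631401377/549755813888 → NEW=0, ERR=49127631401377/549755813888
(4,3): OLD=2577379323889583/8796093022208 → NEW=255, ERR=334375603226543/8796093022208
(4,4): OLD=30397580565790025/140737488355328 → NEW=255, ERR=-5490478964818615/140737488355328
(5,0): OLD=74570536598381/549755813888 → NEW=255, ERR=-65617195943059/549755813888
(5,1): OLD=464652549276871/4398046511104 → NEW=0, ERR=464652549276871/4398046511104
(5,2): OLD=35363345138633535/140737488355328 → NEW=255, ERR=-524714391975105/140737488355328
(5,3): OLD=92615763798373265/562949953421312 → NEW=255, ERR=-50936474324061295/562949953421312
(5,4): OLD=1329453392225672811/9007199254740992 → NEW=255, ERR=-967382417733280149/9007199254740992
Output grid:
  Row 0: ##.##  (1 black, running=1)
  Row 1: #####  (0 black, running=1)
  Row 2: .#.#.  (3 black, running=4)
  Row 3: ###.#  (1 black, running=5)
  Row 4: ##.##  (1 black, running=6)
  Row 5: #.###  (1 black, running=7)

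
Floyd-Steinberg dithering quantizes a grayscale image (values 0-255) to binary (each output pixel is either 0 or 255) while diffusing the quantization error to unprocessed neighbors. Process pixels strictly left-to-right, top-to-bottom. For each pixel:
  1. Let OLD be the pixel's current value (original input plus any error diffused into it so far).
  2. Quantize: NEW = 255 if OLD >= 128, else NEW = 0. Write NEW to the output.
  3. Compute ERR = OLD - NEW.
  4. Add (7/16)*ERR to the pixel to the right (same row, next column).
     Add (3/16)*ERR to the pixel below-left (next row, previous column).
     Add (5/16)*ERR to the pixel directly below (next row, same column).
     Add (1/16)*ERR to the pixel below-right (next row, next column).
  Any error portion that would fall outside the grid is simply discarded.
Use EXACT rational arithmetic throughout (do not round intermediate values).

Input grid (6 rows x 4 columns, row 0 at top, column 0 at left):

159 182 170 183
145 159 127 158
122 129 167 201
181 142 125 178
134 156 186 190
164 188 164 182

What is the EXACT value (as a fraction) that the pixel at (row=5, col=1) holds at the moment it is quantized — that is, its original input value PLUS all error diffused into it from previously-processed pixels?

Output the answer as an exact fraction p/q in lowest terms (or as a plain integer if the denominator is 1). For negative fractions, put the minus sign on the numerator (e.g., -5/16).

(0,0): OLD=159 → NEW=255, ERR=-96
(0,1): OLD=140 → NEW=255, ERR=-115
(0,2): OLD=1915/16 → NEW=0, ERR=1915/16
(0,3): OLD=60253/256 → NEW=255, ERR=-5027/256
(1,0): OLD=1495/16 → NEW=0, ERR=1495/16
(1,1): OLD=23089/128 → NEW=255, ERR=-9551/128
(1,2): OLD=495157/4096 → NEW=0, ERR=495157/4096
(1,3): OLD=13908867/65536 → NEW=255, ERR=-2802813/65536
(2,0): OLD=281003/2048 → NEW=255, ERR=-241237/2048
(2,1): OLD=5416857/65536 → NEW=0, ERR=5416857/65536
(2,2): OLD=29918025/131072 → NEW=255, ERR=-3505335/131072
(2,3): OLD=384807101/2097152 → NEW=255, ERR=-149966659/2097152
(3,0): OLD=167444907/1048576 → NEW=255, ERR=-99941973/1048576
(3,1): OLD=1908478037/16777216 → NEW=0, ERR=1908478037/16777216
(3,2): OLD=42457879435/268435456 → NEW=255, ERR=-25993161845/268435456
(3,3): OLD=479394457933/4294967296 → NEW=0, ERR=479394457933/4294967296
(4,0): OLD=33700427375/268435456 → NEW=0, ERR=33700427375/268435456
(4,1): OLD=477515751069/2147483648 → NEW=255, ERR=-70092579171/2147483648
(4,2): OLD=11647827368173/68719476736 → NEW=255, ERR=-5875639199507/68719476736
(4,3): OLD=199475042083211/1099511627776 → NEW=255, ERR=-80900422999669/1099511627776
(5,0): OLD=6772736449839/34359738368 → NEW=255, ERR=-1988996834001/34359738368
(5,1): OLD=158647809487993/1099511627776 → NEW=255, ERR=-121727655594887/1099511627776
Target (5,1): original=188, with diffused error = 158647809487993/1099511627776

Answer: 158647809487993/1099511627776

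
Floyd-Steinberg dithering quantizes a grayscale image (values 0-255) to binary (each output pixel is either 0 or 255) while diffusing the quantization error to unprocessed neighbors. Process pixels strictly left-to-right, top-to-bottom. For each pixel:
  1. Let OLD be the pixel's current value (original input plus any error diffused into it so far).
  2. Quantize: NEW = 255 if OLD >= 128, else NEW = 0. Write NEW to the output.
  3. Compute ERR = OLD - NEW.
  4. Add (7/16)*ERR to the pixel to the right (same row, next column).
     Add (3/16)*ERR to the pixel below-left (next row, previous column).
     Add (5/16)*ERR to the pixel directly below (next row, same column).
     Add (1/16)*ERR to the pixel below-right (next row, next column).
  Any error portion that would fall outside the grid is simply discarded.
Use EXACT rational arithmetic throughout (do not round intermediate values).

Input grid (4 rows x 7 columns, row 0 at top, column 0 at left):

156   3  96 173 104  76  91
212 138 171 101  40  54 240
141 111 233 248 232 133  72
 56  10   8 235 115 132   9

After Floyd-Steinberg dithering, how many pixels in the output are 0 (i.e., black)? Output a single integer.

Answer: 15

Derivation:
(0,0): OLD=156 → NEW=255, ERR=-99
(0,1): OLD=-645/16 → NEW=0, ERR=-645/16
(0,2): OLD=20061/256 → NEW=0, ERR=20061/256
(0,3): OLD=849035/4096 → NEW=255, ERR=-195445/4096
(0,4): OLD=5447629/65536 → NEW=0, ERR=5447629/65536
(0,5): OLD=117825179/1048576 → NEW=0, ERR=117825179/1048576
(0,6): OLD=2351502909/16777216 → NEW=255, ERR=-1926687171/16777216
(1,0): OLD=44417/256 → NEW=255, ERR=-20863/256
(1,1): OLD=201223/2048 → NEW=0, ERR=201223/2048
(1,2): OLD=14877203/65536 → NEW=255, ERR=-1834477/65536
(1,3): OLD=24726935/262144 → NEW=0, ERR=24726935/262144
(1,4): OLD=2102694757/16777216 → NEW=0, ERR=2102694757/16777216
(1,5): OLD=17127461877/134217728 → NEW=0, ERR=17127461877/134217728
(1,6): OLD=573302444731/2147483648 → NEW=255, ERR=25694114491/2147483648
(2,0): OLD=4389437/32768 → NEW=255, ERR=-3966403/32768
(2,1): OLD=82213615/1048576 → NEW=0, ERR=82213615/1048576
(2,2): OLD=4737577869/16777216 → NEW=255, ERR=459387789/16777216
(2,3): OLD=41769392485/134217728 → NEW=255, ERR=7543871845/134217728
(2,4): OLD=349586837941/1073741824 → NEW=255, ERR=75782672821/1073741824
(2,5): OLD=7347226844967/34359738368 → NEW=255, ERR=-1414506438873/34359738368
(2,6): OLD=36121032927617/549755813888 → NEW=0, ERR=36121032927617/549755813888
(3,0): OLD=551540461/16777216 → NEW=0, ERR=551540461/16777216
(3,1): OLD=6234796009/134217728 → NEW=0, ERR=6234796009/134217728
(3,2): OLD=56176955531/1073741824 → NEW=0, ERR=56176955531/1073741824
(3,3): OLD=1247252914429/4294967296 → NEW=255, ERR=152036253949/4294967296
(3,4): OLD=81548888345325/549755813888 → NEW=255, ERR=-58638844196115/549755813888
(3,5): OLD=392307840858007/4398046511104 → NEW=0, ERR=392307840858007/4398046511104
(3,6): OLD=4643258076533961/70368744177664 → NEW=0, ERR=4643258076533961/70368744177664
Output grid:
  Row 0: #..#..#  (4 black, running=4)
  Row 1: #.#...#  (4 black, running=8)
  Row 2: #.####.  (2 black, running=10)
  Row 3: ...##..  (5 black, running=15)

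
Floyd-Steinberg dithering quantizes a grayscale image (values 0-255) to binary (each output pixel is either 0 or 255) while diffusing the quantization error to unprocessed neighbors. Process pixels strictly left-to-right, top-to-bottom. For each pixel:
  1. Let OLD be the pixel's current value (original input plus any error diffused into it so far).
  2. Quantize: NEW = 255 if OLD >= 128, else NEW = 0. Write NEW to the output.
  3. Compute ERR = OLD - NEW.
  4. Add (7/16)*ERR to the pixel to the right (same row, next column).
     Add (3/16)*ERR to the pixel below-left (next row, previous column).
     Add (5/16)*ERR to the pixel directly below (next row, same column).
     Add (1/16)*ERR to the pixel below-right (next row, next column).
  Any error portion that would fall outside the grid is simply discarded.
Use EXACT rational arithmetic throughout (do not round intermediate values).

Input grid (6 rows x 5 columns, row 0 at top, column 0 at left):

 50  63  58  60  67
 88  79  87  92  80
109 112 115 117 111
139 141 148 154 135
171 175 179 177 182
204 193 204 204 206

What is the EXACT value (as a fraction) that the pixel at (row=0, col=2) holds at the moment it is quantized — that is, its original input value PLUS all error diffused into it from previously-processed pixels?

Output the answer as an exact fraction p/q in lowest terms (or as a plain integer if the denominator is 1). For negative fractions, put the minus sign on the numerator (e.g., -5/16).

Answer: 12177/128

Derivation:
(0,0): OLD=50 → NEW=0, ERR=50
(0,1): OLD=679/8 → NEW=0, ERR=679/8
(0,2): OLD=12177/128 → NEW=0, ERR=12177/128
Target (0,2): original=58, with diffused error = 12177/128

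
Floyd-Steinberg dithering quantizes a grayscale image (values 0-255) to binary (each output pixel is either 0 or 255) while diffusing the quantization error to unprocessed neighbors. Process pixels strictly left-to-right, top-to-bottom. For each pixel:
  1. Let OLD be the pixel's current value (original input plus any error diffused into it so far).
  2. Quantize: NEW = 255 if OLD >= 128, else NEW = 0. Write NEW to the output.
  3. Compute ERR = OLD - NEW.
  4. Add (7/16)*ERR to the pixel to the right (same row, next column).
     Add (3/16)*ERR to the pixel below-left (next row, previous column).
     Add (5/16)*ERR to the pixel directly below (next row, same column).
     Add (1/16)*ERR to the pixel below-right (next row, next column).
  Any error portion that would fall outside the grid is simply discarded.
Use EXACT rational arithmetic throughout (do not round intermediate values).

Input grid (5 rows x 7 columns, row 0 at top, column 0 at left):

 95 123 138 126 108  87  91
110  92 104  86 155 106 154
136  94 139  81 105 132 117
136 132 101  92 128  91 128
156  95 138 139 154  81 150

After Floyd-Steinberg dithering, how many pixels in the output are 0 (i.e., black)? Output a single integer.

Answer: 18

Derivation:
(0,0): OLD=95 → NEW=0, ERR=95
(0,1): OLD=2633/16 → NEW=255, ERR=-1447/16
(0,2): OLD=25199/256 → NEW=0, ERR=25199/256
(0,3): OLD=692489/4096 → NEW=255, ERR=-351991/4096
(0,4): OLD=4613951/65536 → NEW=0, ERR=4613951/65536
(0,5): OLD=123523769/1048576 → NEW=0, ERR=123523769/1048576
(0,6): OLD=2391393039/16777216 → NEW=255, ERR=-1886797041/16777216
(1,0): OLD=31419/256 → NEW=0, ERR=31419/256
(1,1): OLD=290461/2048 → NEW=255, ERR=-231779/2048
(1,2): OLD=4160353/65536 → NEW=0, ERR=4160353/65536
(1,3): OLD=27858381/262144 → NEW=0, ERR=27858381/262144
(1,4): OLD=4030080839/16777216 → NEW=255, ERR=-248109241/16777216
(1,5): OLD=16060037751/134217728 → NEW=0, ERR=16060037751/134217728
(1,6): OLD=383471906841/2147483648 → NEW=255, ERR=-164136423399/2147483648
(2,0): OLD=5017871/32768 → NEW=255, ERR=-3337969/32768
(2,1): OLD=35274261/1048576 → NEW=0, ERR=35274261/1048576
(2,2): OLD=3127410815/16777216 → NEW=255, ERR=-1150779265/16777216
(2,3): OLD=11461610823/134217728 → NEW=0, ERR=11461610823/134217728
(2,4): OLD=179118146743/1073741824 → NEW=255, ERR=-94686018377/1073741824
(2,5): OLD=3970516974333/34359738368 → NEW=0, ERR=3970516974333/34359738368
(2,6): OLD=83095504837563/549755813888 → NEW=255, ERR=-57092227703877/549755813888
(3,0): OLD=1853449119/16777216 → NEW=0, ERR=1853449119/16777216
(3,1): OLD=23034093491/134217728 → NEW=255, ERR=-11191427149/134217728
(3,2): OLD=65712312841/1073741824 → NEW=0, ERR=65712312841/1073741824
(3,3): OLD=535322664911/4294967296 → NEW=0, ERR=535322664911/4294967296
(3,4): OLD=100042773766047/549755813888 → NEW=255, ERR=-40144958775393/549755813888
(3,5): OLD=308657593509581/4398046511104 → NEW=0, ERR=308657593509581/4398046511104
(3,6): OLD=9392339473867603/70368744177664 → NEW=255, ERR=-8551690291436717/70368744177664
(4,0): OLD=375571132401/2147483648 → NEW=255, ERR=-172037197839/2147483648
(4,1): OLD=1796115952445/34359738368 → NEW=0, ERR=1796115952445/34359738368
(4,2): OLD=108935822645939/549755813888 → NEW=255, ERR=-31251909895501/549755813888
(4,3): OLD=629854947104929/4398046511104 → NEW=255, ERR=-491646913226591/4398046511104
(4,4): OLD=3631801524578003/35184372088832 → NEW=0, ERR=3631801524578003/35184372088832
(4,5): OLD=135942095681550611/1125899906842624 → NEW=0, ERR=135942095681550611/1125899906842624
(4,6): OLD=3048635566816667253/18014398509481984 → NEW=255, ERR=-1545036053101238667/18014398509481984
Output grid:
  Row 0: .#.#..#  (4 black, running=4)
  Row 1: .#..#.#  (4 black, running=8)
  Row 2: #.#.#.#  (3 black, running=11)
  Row 3: .#..#.#  (4 black, running=15)
  Row 4: #.##..#  (3 black, running=18)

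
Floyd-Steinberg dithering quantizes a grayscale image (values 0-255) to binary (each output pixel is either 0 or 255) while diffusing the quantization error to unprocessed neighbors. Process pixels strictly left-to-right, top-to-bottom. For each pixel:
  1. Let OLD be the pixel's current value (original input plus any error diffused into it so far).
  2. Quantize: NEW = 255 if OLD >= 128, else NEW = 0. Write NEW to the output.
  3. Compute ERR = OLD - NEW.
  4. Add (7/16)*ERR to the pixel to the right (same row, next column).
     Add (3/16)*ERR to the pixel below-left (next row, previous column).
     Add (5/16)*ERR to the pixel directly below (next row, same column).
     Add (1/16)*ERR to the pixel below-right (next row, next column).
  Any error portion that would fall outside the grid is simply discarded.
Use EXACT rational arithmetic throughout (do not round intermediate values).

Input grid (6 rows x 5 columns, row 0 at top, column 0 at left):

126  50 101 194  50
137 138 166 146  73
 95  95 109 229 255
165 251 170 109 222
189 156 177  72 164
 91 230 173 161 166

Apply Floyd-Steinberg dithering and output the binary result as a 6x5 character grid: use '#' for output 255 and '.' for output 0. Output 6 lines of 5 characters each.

(0,0): OLD=126 → NEW=0, ERR=126
(0,1): OLD=841/8 → NEW=0, ERR=841/8
(0,2): OLD=18815/128 → NEW=255, ERR=-13825/128
(0,3): OLD=300537/2048 → NEW=255, ERR=-221703/2048
(0,4): OLD=86479/32768 → NEW=0, ERR=86479/32768
(1,0): OLD=25099/128 → NEW=255, ERR=-7541/128
(1,1): OLD=135885/1024 → NEW=255, ERR=-125235/1024
(1,2): OLD=2130385/32768 → NEW=0, ERR=2130385/32768
(1,3): OLD=17610685/131072 → NEW=255, ERR=-15812675/131072
(1,4): OLD=29943959/2097152 → NEW=0, ERR=29943959/2097152
(2,0): OLD=879135/16384 → NEW=0, ERR=879135/16384
(2,1): OLD=46538309/524288 → NEW=0, ERR=46538309/524288
(2,2): OLD=1156684815/8388608 → NEW=255, ERR=-982410225/8388608
(2,3): OLD=19703638205/134217728 → NEW=255, ERR=-14521882435/134217728
(2,4): OLD=439345040875/2147483648 → NEW=255, ERR=-108263289365/2147483648
(3,0): OLD=1664396847/8388608 → NEW=255, ERR=-474698193/8388608
(3,1): OLD=15795856771/67108864 → NEW=255, ERR=-1316903549/67108864
(3,2): OLD=236390912273/2147483648 → NEW=0, ERR=236390912273/2147483648
(3,3): OLD=457738798441/4294967296 → NEW=0, ERR=457738798441/4294967296
(3,4): OLD=16912562292909/68719476736 → NEW=255, ERR=-610904274771/68719476736
(4,0): OLD=179998566369/1073741824 → NEW=255, ERR=-93805598751/1073741824
(4,1): OLD=4423786234465/34359738368 → NEW=255, ERR=-4337947049375/34359738368
(4,2): OLD=96163899239887/549755813888 → NEW=255, ERR=-44023833301553/549755813888
(4,3): OLD=663959066437729/8796093022208 → NEW=0, ERR=663959066437729/8796093022208
(4,4): OLD=28275131878691623/140737488355328 → NEW=255, ERR=-7612927651917017/140737488355328
(5,0): OLD=22005042115523/549755813888 → NEW=0, ERR=22005042115523/549755813888
(5,1): OLD=825000479750665/4398046511104 → NEW=255, ERR=-296501380580855/4398046511104
(5,2): OLD=17556022247888721/140737488355328 → NEW=0, ERR=17556022247888721/140737488355328
(5,3): OLD=126109941693153919/562949953421312 → NEW=255, ERR=-17442296429280641/562949953421312
(5,4): OLD=1263333828495714501/9007199254740992 → NEW=255, ERR=-1033501981463238459/9007199254740992
Row 0: ..##.
Row 1: ##.#.
Row 2: ..###
Row 3: ##..#
Row 4: ###.#
Row 5: .#.##

Answer: ..##.
##.#.
..###
##..#
###.#
.#.##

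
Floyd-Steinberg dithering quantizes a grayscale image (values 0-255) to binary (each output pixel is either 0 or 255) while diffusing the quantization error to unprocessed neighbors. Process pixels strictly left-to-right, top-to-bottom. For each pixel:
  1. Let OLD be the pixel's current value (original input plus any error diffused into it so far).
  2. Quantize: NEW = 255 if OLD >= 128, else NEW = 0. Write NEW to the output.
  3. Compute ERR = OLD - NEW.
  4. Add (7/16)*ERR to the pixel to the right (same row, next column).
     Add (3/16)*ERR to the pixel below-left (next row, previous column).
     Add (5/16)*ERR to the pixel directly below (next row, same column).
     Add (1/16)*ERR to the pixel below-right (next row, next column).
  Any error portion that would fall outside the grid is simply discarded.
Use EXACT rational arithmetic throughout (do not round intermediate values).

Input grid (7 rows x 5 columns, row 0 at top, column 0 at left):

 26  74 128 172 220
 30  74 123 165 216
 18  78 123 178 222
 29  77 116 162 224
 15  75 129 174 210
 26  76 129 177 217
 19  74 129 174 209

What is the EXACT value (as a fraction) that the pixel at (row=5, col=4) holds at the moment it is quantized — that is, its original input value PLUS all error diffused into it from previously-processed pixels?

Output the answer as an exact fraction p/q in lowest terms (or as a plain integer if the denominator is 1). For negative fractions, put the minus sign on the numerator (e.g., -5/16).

Answer: 1923092229226289791/9007199254740992

Derivation:
(0,0): OLD=26 → NEW=0, ERR=26
(0,1): OLD=683/8 → NEW=0, ERR=683/8
(0,2): OLD=21165/128 → NEW=255, ERR=-11475/128
(0,3): OLD=271931/2048 → NEW=255, ERR=-250309/2048
(0,4): OLD=5456797/32768 → NEW=255, ERR=-2899043/32768
(1,0): OLD=6929/128 → NEW=0, ERR=6929/128
(1,1): OLD=111799/1024 → NEW=0, ERR=111799/1024
(1,2): OLD=4101571/32768 → NEW=0, ERR=4101571/32768
(1,3): OLD=20889767/131072 → NEW=255, ERR=-12533593/131072
(1,4): OLD=291249045/2097152 → NEW=255, ERR=-243524715/2097152
(2,0): OLD=907469/16384 → NEW=0, ERR=907469/16384
(2,1): OLD=85565407/524288 → NEW=255, ERR=-48128033/524288
(2,2): OLD=929866205/8388608 → NEW=0, ERR=929866205/8388608
(2,3): OLD=24516774855/134217728 → NEW=255, ERR=-9708745785/134217728
(2,4): OLD=318017841329/2147483648 → NEW=255, ERR=-229590488911/2147483648
(3,0): OLD=244080573/8388608 → NEW=0, ERR=244080573/8388608
(3,1): OLD=5723654585/67108864 → NEW=0, ERR=5723654585/67108864
(3,2): OLD=362181549955/2147483648 → NEW=255, ERR=-185426780285/2147483648
(3,3): OLD=380108096571/4294967296 → NEW=0, ERR=380108096571/4294967296
(3,4): OLD=15447334710631/68719476736 → NEW=255, ERR=-2076131857049/68719476736
(4,0): OLD=43040314035/1073741824 → NEW=0, ERR=43040314035/1073741824
(4,1): OLD=3601533793523/34359738368 → NEW=0, ERR=3601533793523/34359738368
(4,2): OLD=93348199588637/549755813888 → NEW=255, ERR=-46839532952803/549755813888
(4,3): OLD=1348616216677875/8796093022208 → NEW=255, ERR=-894387503985165/8796093022208
(4,4): OLD=22743897019988773/140737488355328 → NEW=255, ERR=-13144162510619867/140737488355328
(5,0): OLD=31984702787257/549755813888 → NEW=0, ERR=31984702787257/549755813888
(5,1): OLD=531018367303979/4398046511104 → NEW=0, ERR=531018367303979/4398046511104
(5,2): OLD=20081060643055171/140737488355328 → NEW=255, ERR=-15806998887553469/140737488355328
(5,3): OLD=41236291630706061/562949953421312 → NEW=0, ERR=41236291630706061/562949953421312
(5,4): OLD=1923092229226289791/9007199254740992 → NEW=255, ERR=-373743580732663169/9007199254740992
Target (5,4): original=217, with diffused error = 1923092229226289791/9007199254740992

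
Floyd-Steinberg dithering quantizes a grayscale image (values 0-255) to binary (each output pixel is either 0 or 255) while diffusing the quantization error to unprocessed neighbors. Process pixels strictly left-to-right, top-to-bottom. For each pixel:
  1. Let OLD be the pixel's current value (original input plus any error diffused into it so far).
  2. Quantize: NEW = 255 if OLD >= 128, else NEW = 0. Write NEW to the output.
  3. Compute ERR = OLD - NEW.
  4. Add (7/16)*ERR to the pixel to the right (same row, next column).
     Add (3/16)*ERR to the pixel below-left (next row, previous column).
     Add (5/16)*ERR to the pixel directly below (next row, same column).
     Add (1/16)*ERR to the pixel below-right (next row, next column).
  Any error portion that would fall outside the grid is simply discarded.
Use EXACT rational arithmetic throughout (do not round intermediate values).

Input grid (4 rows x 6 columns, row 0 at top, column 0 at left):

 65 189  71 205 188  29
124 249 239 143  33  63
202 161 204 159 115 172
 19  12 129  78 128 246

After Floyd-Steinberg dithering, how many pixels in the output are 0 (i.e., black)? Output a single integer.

Answer: 11

Derivation:
(0,0): OLD=65 → NEW=0, ERR=65
(0,1): OLD=3479/16 → NEW=255, ERR=-601/16
(0,2): OLD=13969/256 → NEW=0, ERR=13969/256
(0,3): OLD=937463/4096 → NEW=255, ERR=-107017/4096
(0,4): OLD=11571649/65536 → NEW=255, ERR=-5140031/65536
(0,5): OLD=-5571513/1048576 → NEW=0, ERR=-5571513/1048576
(1,0): OLD=35141/256 → NEW=255, ERR=-30139/256
(1,1): OLD=409699/2048 → NEW=255, ERR=-112541/2048
(1,2): OLD=14730143/65536 → NEW=255, ERR=-1981537/65536
(1,3): OLD=28917555/262144 → NEW=0, ERR=28917555/262144
(1,4): OLD=908026297/16777216 → NEW=0, ERR=908026297/16777216
(1,5): OLD=21506048831/268435456 → NEW=0, ERR=21506048831/268435456
(2,0): OLD=5075953/32768 → NEW=255, ERR=-3279887/32768
(2,1): OLD=91235563/1048576 → NEW=0, ERR=91235563/1048576
(2,2): OLD=4192067713/16777216 → NEW=255, ERR=-86122367/16777216
(2,3): OLD=26774401977/134217728 → NEW=255, ERR=-7451118663/134217728
(2,4): OLD=556377404331/4294967296 → NEW=255, ERR=-538839256149/4294967296
(2,5): OLD=10000813844061/68719476736 → NEW=255, ERR=-7522652723619/68719476736
(3,0): OLD=67691873/16777216 → NEW=0, ERR=67691873/16777216
(3,1): OLD=4528122189/134217728 → NEW=0, ERR=4528122189/134217728
(3,2): OLD=147301073655/1073741824 → NEW=255, ERR=-126503091465/1073741824
(3,3): OLD=-1012711456091/68719476736 → NEW=0, ERR=-1012711456091/68719476736
(3,4): OLD=32079218372229/549755813888 → NEW=0, ERR=32079218372229/549755813888
(3,5): OLD=2018515878336939/8796093022208 → NEW=255, ERR=-224487842326101/8796093022208
Output grid:
  Row 0: .#.##.  (3 black, running=3)
  Row 1: ###...  (3 black, running=6)
  Row 2: #.####  (1 black, running=7)
  Row 3: ..#..#  (4 black, running=11)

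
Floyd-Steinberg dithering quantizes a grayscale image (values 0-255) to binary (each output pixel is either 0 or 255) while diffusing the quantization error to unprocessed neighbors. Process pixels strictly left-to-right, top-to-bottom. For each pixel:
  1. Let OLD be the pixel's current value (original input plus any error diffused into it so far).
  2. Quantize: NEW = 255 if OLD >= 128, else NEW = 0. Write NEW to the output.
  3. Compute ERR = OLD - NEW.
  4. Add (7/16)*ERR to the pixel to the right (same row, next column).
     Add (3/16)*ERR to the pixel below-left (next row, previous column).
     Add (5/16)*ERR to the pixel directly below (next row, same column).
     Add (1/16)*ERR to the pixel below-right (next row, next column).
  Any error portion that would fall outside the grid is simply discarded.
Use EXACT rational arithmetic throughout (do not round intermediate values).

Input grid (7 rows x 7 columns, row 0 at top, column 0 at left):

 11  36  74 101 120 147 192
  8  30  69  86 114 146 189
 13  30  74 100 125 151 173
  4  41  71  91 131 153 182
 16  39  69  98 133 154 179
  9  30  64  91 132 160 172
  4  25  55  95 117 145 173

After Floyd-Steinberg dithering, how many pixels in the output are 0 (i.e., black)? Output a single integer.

Answer: 31

Derivation:
(0,0): OLD=11 → NEW=0, ERR=11
(0,1): OLD=653/16 → NEW=0, ERR=653/16
(0,2): OLD=23515/256 → NEW=0, ERR=23515/256
(0,3): OLD=578301/4096 → NEW=255, ERR=-466179/4096
(0,4): OLD=4601067/65536 → NEW=0, ERR=4601067/65536
(0,5): OLD=186348141/1048576 → NEW=255, ERR=-81038739/1048576
(0,6): OLD=2653954299/16777216 → NEW=255, ERR=-1624235781/16777216
(1,0): OLD=4887/256 → NEW=0, ERR=4887/256
(1,1): OLD=141345/2048 → NEW=0, ERR=141345/2048
(1,2): OLD=7150645/65536 → NEW=0, ERR=7150645/65536
(1,3): OLD=30690193/262144 → NEW=0, ERR=30690193/262144
(1,4): OLD=2777555347/16777216 → NEW=255, ERR=-1500634733/16777216
(1,5): OLD=9254600067/134217728 → NEW=0, ERR=9254600067/134217728
(1,6): OLD=395314220109/2147483648 → NEW=255, ERR=-152294110131/2147483648
(2,0): OLD=1045499/32768 → NEW=0, ERR=1045499/32768
(2,1): OLD=91412473/1048576 → NEW=0, ERR=91412473/1048576
(2,2): OLD=2894103851/16777216 → NEW=255, ERR=-1384086229/16777216
(2,3): OLD=12152232339/134217728 → NEW=0, ERR=12152232339/134217728
(2,4): OLD=168476436035/1073741824 → NEW=255, ERR=-105327729085/1073741824
(2,5): OLD=3805136715521/34359738368 → NEW=0, ERR=3805136715521/34359738368
(2,6): OLD=111929361617943/549755813888 → NEW=255, ERR=-28258370923497/549755813888
(3,0): OLD=508626123/16777216 → NEW=0, ERR=508626123/16777216
(3,1): OLD=9131135599/134217728 → NEW=0, ERR=9131135599/134217728
(3,2): OLD=104591666301/1073741824 → NEW=0, ERR=104591666301/1073741824
(3,3): OLD=594258586875/4294967296 → NEW=255, ERR=-500958073605/4294967296
(3,4): OLD=41638304469195/549755813888 → NEW=0, ERR=41638304469195/549755813888
(3,5): OLD=901489195430929/4398046511104 → NEW=255, ERR=-220012664900591/4398046511104
(3,6): OLD=10623745448677519/70368744177664 → NEW=255, ERR=-7320284316626801/70368744177664
(4,0): OLD=82098190085/2147483648 → NEW=0, ERR=82098190085/2147483648
(4,1): OLD=3337862116417/34359738368 → NEW=0, ERR=3337862116417/34359738368
(4,2): OLD=68347429528175/549755813888 → NEW=0, ERR=68347429528175/549755813888
(4,3): OLD=599150901160053/4398046511104 → NEW=255, ERR=-522350959171467/4398046511104
(4,4): OLD=3097549689061775/35184372088832 → NEW=0, ERR=3097549689061775/35184372088832
(4,5): OLD=182522118130758223/1125899906842624 → NEW=255, ERR=-104582358114110897/1125899906842624
(4,6): OLD=1850554838853803481/18014398509481984 → NEW=0, ERR=1850554838853803481/18014398509481984
(5,0): OLD=21529243881043/549755813888 → NEW=0, ERR=21529243881043/549755813888
(5,1): OLD=453837946196593/4398046511104 → NEW=0, ERR=453837946196593/4398046511104
(5,2): OLD=4637277952630311/35184372088832 → NEW=255, ERR=-4334736930021849/35184372088832
(5,3): OLD=6829066720658147/281474976710656 → NEW=0, ERR=6829066720658147/281474976710656
(5,4): OLD=2617253501789705761/18014398509481984 → NEW=255, ERR=-1976418118128200159/18014398509481984
(5,5): OLD=15526477332804322705/144115188075855872 → NEW=0, ERR=15526477332804322705/144115188075855872
(5,6): OLD=565925990629931563103/2305843009213693952 → NEW=255, ERR=-22063976719560394657/2305843009213693952
(6,0): OLD=2504158570542155/70368744177664 → NEW=0, ERR=2504158570542155/70368744177664
(6,1): OLD=58730964997230535/1125899906842624 → NEW=0, ERR=58730964997230535/1125899906842624
(6,2): OLD=906482079072852597/18014398509481984 → NEW=0, ERR=906482079072852597/18014398509481984
(6,3): OLD=13881960987988701867/144115188075855872 → NEW=0, ERR=13881960987988701867/144115188075855872
(6,4): OLD=42247068553523129809/288230376151711744 → NEW=255, ERR=-31251677365163364911/288230376151711744
(6,5): OLD=4522406586271876545701/36893488147419103232 → NEW=0, ERR=4522406586271876545701/36893488147419103232
(6,6): OLD=135987681355592288606003/590295810358705651712 → NEW=255, ERR=-14537750285877652580557/590295810358705651712
Output grid:
  Row 0: ...#.##  (4 black, running=4)
  Row 1: ....#.#  (5 black, running=9)
  Row 2: ..#.#.#  (4 black, running=13)
  Row 3: ...#.##  (4 black, running=17)
  Row 4: ...#.#.  (5 black, running=22)
  Row 5: ..#.#.#  (4 black, running=26)
  Row 6: ....#.#  (5 black, running=31)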